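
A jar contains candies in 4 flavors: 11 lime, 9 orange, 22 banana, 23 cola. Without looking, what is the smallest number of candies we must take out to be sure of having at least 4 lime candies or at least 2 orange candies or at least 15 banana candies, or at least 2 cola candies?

Each of the 4 flavors has its own threshold; avoid all of them simultaneously.
The worst case stops just short of every target: 3 lime, 1 orange, 14 banana, 1 cola — 3 + 1 + 14 + 1 = 19 candies.
One more candy must push some flavor to its target, so 19 + 1 = 20.

20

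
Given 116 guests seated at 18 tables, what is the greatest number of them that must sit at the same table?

If each of the 18 tables held at most 6, the total would be at most 18 × 6 = 108 < 116, a contradiction.
So at least one holds ⌈116/18⌉ = 7.

7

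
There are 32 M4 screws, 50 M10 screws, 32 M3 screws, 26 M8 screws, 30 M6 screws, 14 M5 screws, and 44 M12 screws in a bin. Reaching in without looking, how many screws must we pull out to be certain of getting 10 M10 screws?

188

The worst case draws every non-M10 screw first: 32 + 32 + 26 + 30 + 14 + 44 = 178.
The next 10 draws are then forced to be M10, giving 178 + 10 = 188.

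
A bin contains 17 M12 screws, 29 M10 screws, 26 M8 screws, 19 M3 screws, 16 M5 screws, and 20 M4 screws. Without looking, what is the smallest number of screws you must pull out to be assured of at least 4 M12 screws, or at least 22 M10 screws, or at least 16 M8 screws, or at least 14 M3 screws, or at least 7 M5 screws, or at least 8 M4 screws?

Each of the 6 sizes has its own threshold; avoid all of them simultaneously.
The worst case stops just short of every target: 3 M12, 21 M10, 15 M8, 13 M3, 6 M5, 7 M4 — 3 + 21 + 15 + 13 + 6 + 7 = 65 screws.
One more screw must push some size to its target, so 65 + 1 = 66.

66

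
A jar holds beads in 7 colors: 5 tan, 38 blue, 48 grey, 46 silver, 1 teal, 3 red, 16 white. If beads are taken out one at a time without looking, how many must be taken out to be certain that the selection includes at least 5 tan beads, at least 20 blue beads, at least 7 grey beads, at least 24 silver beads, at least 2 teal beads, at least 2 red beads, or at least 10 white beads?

64

The worst case stops just short of every target: 4 tan, 19 blue, 6 grey, 23 silver, 1 teal, 1 red, 9 white — 4 + 19 + 6 + 23 + 1 + 1 + 9 = 63 beads.
One more bead must push some color to its target, so 63 + 1 = 64.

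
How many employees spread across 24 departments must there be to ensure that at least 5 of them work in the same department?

97

There are 24 departments acting as pigeonholes.
With 24 × 4 = 96 employees we could place exactly 4 in each, with no class reaching 5.
One more forces some class to hold 5, so 96 + 1 = 97.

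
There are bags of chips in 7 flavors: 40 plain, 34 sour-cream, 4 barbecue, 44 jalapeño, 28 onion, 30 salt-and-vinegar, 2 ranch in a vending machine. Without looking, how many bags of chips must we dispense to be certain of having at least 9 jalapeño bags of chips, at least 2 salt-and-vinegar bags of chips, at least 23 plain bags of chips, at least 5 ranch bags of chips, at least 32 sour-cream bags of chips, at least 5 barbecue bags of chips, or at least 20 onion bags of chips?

The worst case stops just short of every target: 22 plain, 31 sour-cream, 4 barbecue, 8 jalapeño, 19 onion, 1 salt-and-vinegar, all 2 ranch — 22 + 31 + 4 + 8 + 19 + 1 + 2 = 87 bags of chips.
One more bag of chips must push some flavor to its target, so 87 + 1 = 88.

88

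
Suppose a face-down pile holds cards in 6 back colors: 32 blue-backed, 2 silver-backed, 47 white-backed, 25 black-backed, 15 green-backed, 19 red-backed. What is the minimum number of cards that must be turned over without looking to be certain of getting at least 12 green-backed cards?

137

The worst case draws every non-green-backed card first: 32 + 2 + 47 + 25 + 19 = 125.
The next 12 draws are then forced to be green-backed, giving 125 + 12 = 137.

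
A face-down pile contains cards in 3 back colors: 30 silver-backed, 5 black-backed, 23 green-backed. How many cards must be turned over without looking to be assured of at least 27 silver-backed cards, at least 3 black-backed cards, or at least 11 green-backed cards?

Each of the 3 back colors has its own threshold; avoid all of them simultaneously.
The worst case stops just short of every target: 26 silver-backed, 2 black-backed, 10 green-backed — 26 + 2 + 10 = 38 cards.
One more card must push some back color to its target, so 38 + 1 = 39.

39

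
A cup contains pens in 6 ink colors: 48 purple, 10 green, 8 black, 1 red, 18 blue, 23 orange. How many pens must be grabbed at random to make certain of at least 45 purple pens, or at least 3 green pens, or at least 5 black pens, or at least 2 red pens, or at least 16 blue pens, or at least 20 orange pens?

86

The worst case stops just short of every target: 44 purple, 2 green, 4 black, 1 red, 15 blue, 19 orange — 44 + 2 + 4 + 1 + 15 + 19 = 85 pens.
One more pen must push some ink color to its target, so 85 + 1 = 86.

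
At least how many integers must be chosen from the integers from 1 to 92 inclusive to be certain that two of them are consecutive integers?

Partition {1, …, 92} into 46 pairs: {1,2}, {3,4}, …, {91,92}.
Choosing 46 integers — say the 46 even numbers 2, 4, …, 92 — takes one from each pair and avoids the property.
Choosing 47 forces two into the same pair by pigeonhole, and those are consecutive. So 47.

47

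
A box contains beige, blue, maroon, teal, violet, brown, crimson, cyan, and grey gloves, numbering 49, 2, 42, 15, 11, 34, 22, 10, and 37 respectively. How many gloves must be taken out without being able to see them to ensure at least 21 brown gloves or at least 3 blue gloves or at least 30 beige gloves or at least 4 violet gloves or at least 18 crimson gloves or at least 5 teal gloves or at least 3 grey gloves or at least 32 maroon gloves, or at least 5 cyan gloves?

113

Each of the 9 colors has its own threshold; avoid all of them simultaneously.
The worst case stops just short of every target: 29 beige, 2 blue, 31 maroon, 4 teal, 3 violet, 20 brown, 17 crimson, 4 cyan, 2 grey — 29 + 2 + 31 + 4 + 3 + 20 + 17 + 4 + 2 = 112 gloves.
One more glove must push some color to its target, so 112 + 1 = 113.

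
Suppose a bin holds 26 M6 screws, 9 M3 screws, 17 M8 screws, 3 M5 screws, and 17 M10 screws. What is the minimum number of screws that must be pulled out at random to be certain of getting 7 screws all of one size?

In the worst case we take at most 6 of each size, but all 3 M5 (fewer than 6), giving 6 + 6 + 6 + 3 + 6 = 27.
One more screw then forces some size to 7, so 27 + 1 = 28.

28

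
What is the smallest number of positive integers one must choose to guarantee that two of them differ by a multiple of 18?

19

Two integers differ by a multiple of 18 exactly when they share a remainder mod 18.
There are 18 residue classes mod 18, so 18 integers can all lie in distinct classes.
One more integer must repeat a residue, giving a difference divisible by 18. So n = 18 + 1 = 19.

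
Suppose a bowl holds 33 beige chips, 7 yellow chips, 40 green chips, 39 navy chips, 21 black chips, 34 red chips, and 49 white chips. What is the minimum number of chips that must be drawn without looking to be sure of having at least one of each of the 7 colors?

The hardest color to obtain is yellow: we could draw every other chip first — 223 − 7 = 216 chips — without a single yellow one.
The next draw must be yellow, so 216 + 1 = 217.

217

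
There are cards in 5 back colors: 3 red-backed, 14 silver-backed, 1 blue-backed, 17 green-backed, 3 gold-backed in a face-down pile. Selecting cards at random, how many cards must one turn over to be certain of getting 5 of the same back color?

In the worst case we take at most 4 of each back color, but all 3 red-backed, all 1 blue-backed, and all 3 gold-backed (fewer than 4), giving 3 + 4 + 1 + 4 + 3 = 15.
One more card then forces some back color to 5, so 15 + 1 = 16.

16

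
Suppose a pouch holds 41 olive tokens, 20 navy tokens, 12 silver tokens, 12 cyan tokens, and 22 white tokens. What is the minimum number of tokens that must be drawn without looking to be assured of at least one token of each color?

96

The hardest color to obtain is silver: we could draw every other token first — 107 − 12 = 95 tokens — without a single silver one.
The next draw must be silver, so 95 + 1 = 96.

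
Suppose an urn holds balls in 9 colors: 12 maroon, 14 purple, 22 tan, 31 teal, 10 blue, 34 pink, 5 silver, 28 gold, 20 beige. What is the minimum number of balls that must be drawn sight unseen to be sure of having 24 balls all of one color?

153

Treat the 9 colors as pigeonholes.
In the worst case we take at most 23 of each color, but all 12 maroon, all 14 purple, all 22 tan, all 10 blue, all 5 silver, and all 20 beige (fewer than 23), giving 12 + 14 + 22 + 23 + 10 + 23 + 5 + 23 + 20 = 152.
One more ball then forces some color to 24, so 152 + 1 = 153.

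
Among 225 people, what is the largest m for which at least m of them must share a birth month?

The 225 people fall into 12 months of the year.
If each of the 12 months of the year held at most 18, the total would be at most 12 × 18 = 216 < 225, a contradiction.
So at least one holds ⌈225/12⌉ = 19.

19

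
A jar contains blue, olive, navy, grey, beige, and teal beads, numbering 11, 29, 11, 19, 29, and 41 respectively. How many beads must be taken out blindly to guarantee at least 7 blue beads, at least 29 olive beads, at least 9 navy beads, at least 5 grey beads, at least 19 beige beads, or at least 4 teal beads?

68

The worst case stops just short of every target: 6 blue, 28 olive, 8 navy, 4 grey, 18 beige, 3 teal — 6 + 28 + 8 + 4 + 18 + 3 = 67 beads.
One more bead must push some color to its target, so 67 + 1 = 68.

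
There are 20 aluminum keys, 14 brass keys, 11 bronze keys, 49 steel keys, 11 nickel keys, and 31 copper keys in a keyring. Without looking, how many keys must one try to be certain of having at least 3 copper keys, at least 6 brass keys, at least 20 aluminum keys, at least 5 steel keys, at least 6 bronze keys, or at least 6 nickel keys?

41

The worst case stops just short of every target: 19 aluminum, 5 brass, 5 bronze, 4 steel, 5 nickel, 2 copper — 19 + 5 + 5 + 4 + 5 + 2 = 40 keys.
One more key must push some type to its target, so 40 + 1 = 41.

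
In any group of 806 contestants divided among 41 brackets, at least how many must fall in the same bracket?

20

The 806 contestants fall into 41 brackets.
If each of the 41 brackets held at most 19, the total would be at most 41 × 19 = 779 < 806, a contradiction.
So at least one holds ⌈806/41⌉ = 20.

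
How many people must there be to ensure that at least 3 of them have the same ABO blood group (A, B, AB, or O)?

9

There are 4 ABO blood groups acting as pigeonholes.
With 4 × 2 = 8 people we could place exactly 2 in each, with no class reaching 3.
One more forces some class to hold 3, so 8 + 1 = 9.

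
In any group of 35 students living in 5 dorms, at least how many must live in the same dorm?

7

If each of the 5 dorms held at most 6, the total would be at most 5 × 6 = 30 < 35, a contradiction.
So at least one holds ⌈35/5⌉ = 7.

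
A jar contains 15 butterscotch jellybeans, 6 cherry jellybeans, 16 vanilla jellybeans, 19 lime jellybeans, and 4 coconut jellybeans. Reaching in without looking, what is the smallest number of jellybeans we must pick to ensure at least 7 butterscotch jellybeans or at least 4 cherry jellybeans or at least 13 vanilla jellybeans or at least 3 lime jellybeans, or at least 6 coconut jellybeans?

The worst case stops just short of every target: 6 butterscotch, 3 cherry, 12 vanilla, 2 lime, all 4 coconut — 6 + 3 + 12 + 2 + 4 = 27 jellybeans.
One more jellybean must push some flavor to its target, so 27 + 1 = 28.

28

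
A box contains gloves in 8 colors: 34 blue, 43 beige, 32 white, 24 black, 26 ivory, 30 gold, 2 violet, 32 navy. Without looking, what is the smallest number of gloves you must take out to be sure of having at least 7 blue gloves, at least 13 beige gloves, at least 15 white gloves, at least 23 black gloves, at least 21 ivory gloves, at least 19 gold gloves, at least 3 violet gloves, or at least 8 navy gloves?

The worst case stops just short of every target: 6 blue, 12 beige, 14 white, 22 black, 20 ivory, 18 gold, 2 violet, 7 navy — 6 + 12 + 14 + 22 + 20 + 18 + 2 + 7 = 101 gloves.
One more glove must push some color to its target, so 101 + 1 = 102.

102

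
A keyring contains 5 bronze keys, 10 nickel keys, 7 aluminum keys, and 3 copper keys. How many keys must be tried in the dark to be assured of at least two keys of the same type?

Treat the 4 types as pigeonholes.
The worst case takes 1 key of each type without reaching 2 of any: 4 × 1 = 4.
The next key must bring some type to 2, so 4 + 1 = 5.

5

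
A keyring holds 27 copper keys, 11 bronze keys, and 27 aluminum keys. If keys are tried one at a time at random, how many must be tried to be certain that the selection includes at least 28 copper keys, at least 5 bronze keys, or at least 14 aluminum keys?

45

Each of the 3 types has its own threshold; avoid all of them simultaneously.
The worst case stops just short of every target: 27 copper, 4 bronze, 13 aluminum — 27 + 4 + 13 = 44 keys.
One more key must push some type to its target, so 44 + 1 = 45.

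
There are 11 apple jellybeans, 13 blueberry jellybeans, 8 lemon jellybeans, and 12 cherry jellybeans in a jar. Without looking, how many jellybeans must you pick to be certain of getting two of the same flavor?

5

The worst case takes 1 jellybean of each flavor without reaching 2 of any: 4 × 1 = 4.
The next jellybean must bring some flavor to 2, so 4 + 1 = 5.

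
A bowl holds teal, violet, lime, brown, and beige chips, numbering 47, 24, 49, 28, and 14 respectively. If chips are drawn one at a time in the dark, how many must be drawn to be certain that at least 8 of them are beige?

To avoid beige chips as long as possible, exhaust the other 4 colors first.
The worst case draws every non-beige chip first: 47 + 24 + 49 + 28 = 148.
The next 8 draws are then forced to be beige, giving 148 + 8 = 156.

156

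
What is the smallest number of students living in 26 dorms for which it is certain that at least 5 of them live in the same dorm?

There are 26 dorms acting as pigeonholes.
With 26 × 4 = 104 students we could place exactly 4 in each, with no class reaching 5.
One more forces some class to hold 5, so 104 + 1 = 105.

105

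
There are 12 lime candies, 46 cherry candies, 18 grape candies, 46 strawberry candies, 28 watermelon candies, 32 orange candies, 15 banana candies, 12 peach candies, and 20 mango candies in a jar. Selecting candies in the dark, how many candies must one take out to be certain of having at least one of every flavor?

218

The hardest flavor to obtain is lime: we could draw every other candy first — 229 − 12 = 217 candies — without a single lime one.
The next draw must be lime, so 217 + 1 = 218.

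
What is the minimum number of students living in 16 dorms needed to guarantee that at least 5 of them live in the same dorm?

There are 16 dorms acting as pigeonholes.
With 16 × 4 = 64 students we could place exactly 4 in each, with no class reaching 5.
One more forces some class to hold 5, so 64 + 1 = 65.

65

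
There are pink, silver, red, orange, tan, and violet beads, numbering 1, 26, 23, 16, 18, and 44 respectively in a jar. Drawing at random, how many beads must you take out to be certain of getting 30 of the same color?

Treat the 6 colors as pigeonholes.
In the worst case we take at most 29 of each color, but all 1 pink, all 26 silver, all 23 red, all 16 orange, and all 18 tan (fewer than 29), giving 1 + 26 + 23 + 16 + 18 + 29 = 113.
One more bead then forces some color to 30, so 113 + 1 = 114.

114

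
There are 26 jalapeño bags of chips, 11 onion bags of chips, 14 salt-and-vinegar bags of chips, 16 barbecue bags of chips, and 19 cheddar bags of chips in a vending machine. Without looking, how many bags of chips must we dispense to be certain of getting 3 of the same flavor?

Treat the 5 flavors as pigeonholes.
The worst case takes 2 bags of chips of each flavor without reaching 3 of any: 5 × 2 = 10.
The next bag of chips must bring some flavor to 3, so 10 + 1 = 11.

11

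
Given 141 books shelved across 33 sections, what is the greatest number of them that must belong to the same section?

5

The 141 books fall into 33 sections.
If each of the 33 sections held at most 4, the total would be at most 33 × 4 = 132 < 141, a contradiction.
So at least one holds ⌈141/33⌉ = 5.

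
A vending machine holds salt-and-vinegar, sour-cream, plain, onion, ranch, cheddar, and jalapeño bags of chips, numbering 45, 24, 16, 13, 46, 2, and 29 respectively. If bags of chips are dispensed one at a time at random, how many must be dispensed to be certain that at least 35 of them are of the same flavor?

In the worst case we take at most 34 of each flavor, but all 24 sour-cream, all 16 plain, all 13 onion, all 2 cheddar, and all 29 jalapeño (fewer than 34), giving 34 + 24 + 16 + 13 + 34 + 2 + 29 = 152.
One more bag of chips then forces some flavor to 35, so 152 + 1 = 153.

153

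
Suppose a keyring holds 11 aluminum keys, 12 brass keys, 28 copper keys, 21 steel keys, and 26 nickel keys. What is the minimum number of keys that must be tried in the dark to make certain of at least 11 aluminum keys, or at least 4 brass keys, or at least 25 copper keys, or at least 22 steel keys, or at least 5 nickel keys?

63

The worst case stops just short of every target: 10 aluminum, 3 brass, 24 copper, 21 steel, 4 nickel — 10 + 3 + 24 + 21 + 4 = 62 keys.
One more key must push some type to its target, so 62 + 1 = 63.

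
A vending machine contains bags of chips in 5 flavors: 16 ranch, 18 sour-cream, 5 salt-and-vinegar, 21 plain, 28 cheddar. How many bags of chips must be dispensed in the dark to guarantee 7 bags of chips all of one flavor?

Treat the 5 flavors as pigeonholes.
In the worst case we take at most 6 of each flavor, but all 5 salt-and-vinegar (fewer than 6), giving 6 + 6 + 5 + 6 + 6 = 29.
One more bag of chips then forces some flavor to 7, so 29 + 1 = 30.

30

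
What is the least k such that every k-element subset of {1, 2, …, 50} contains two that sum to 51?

Partition {1, …, 50} into 25 pairs: {1,50}, {2,49}, …, {25,26}.
Choosing 25 integers — say the integers 1 through 25 — takes one from each pair and avoids the property.
Choosing 26 forces two into the same pair by pigeonhole, and those sum to 51. So 26.

26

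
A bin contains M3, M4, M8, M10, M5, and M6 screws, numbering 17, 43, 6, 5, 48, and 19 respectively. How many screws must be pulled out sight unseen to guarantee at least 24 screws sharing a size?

94

In the worst case we take at most 23 of each size, but all 17 M3, all 6 M8, all 5 M10, and all 19 M6 (fewer than 23), giving 17 + 23 + 6 + 5 + 23 + 19 = 93.
One more screw then forces some size to 24, so 93 + 1 = 94.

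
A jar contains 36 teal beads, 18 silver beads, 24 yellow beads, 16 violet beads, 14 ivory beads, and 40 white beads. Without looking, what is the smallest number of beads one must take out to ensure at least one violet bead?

To avoid violet beads as long as possible, exhaust the other 5 colors first.
The worst case draws every non-violet bead first: 36 + 18 + 24 + 14 + 40 = 132.
The next draw is then forced to be violet, giving 132 + 1 = 133.

133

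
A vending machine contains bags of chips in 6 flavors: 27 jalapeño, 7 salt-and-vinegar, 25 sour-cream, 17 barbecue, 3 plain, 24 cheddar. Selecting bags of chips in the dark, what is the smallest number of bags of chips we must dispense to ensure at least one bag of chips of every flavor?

101

The hardest flavor to obtain is plain: we could draw every other bag of chips first — 103 − 3 = 100 bags of chips — without a single plain one.
The next draw must be plain, so 100 + 1 = 101.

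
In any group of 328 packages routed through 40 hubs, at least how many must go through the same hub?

9

If each of the 40 hubs held at most 8, the total would be at most 40 × 8 = 320 < 328, a contradiction.
So at least one holds ⌈328/40⌉ = 9.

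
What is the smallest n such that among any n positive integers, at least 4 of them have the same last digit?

There are 10 possible last digits acting as pigeonholes.
With 10 × 3 = 30 positive integers we could place exactly 3 in each, with no class reaching 4.
One more forces some class to hold 4, so 30 + 1 = 31.

31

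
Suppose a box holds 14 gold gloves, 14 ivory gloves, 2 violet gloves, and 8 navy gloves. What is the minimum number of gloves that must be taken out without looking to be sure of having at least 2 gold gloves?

26

The worst case draws every non-gold glove first: 14 + 2 + 8 = 24.
The next 2 draws are then forced to be gold, giving 24 + 2 = 26.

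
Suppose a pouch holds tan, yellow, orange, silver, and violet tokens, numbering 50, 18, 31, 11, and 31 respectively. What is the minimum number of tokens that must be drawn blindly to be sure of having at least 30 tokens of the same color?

In the worst case we take at most 29 of each color, but all 18 yellow and all 11 silver (fewer than 29), giving 29 + 18 + 29 + 11 + 29 = 116.
One more token then forces some color to 30, so 116 + 1 = 117.

117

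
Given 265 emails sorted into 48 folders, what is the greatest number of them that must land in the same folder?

The 265 emails fall into 48 folders.
If each of the 48 folders held at most 5, the total would be at most 48 × 5 = 240 < 265, a contradiction.
So at least one holds ⌈265/48⌉ = 6.

6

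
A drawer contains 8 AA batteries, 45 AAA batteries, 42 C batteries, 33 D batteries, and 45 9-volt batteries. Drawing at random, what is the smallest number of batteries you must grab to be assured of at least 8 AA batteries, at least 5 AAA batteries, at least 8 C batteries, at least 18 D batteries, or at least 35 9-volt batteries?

The worst case stops just short of every target: 7 AA, 4 AAA, 7 C, 17 D, 34 9-volt — 7 + 4 + 7 + 17 + 34 = 69 batteries.
One more battery must push some type to its target, so 69 + 1 = 70.

70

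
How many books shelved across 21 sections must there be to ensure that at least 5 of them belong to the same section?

There are 21 sections acting as pigeonholes.
With 21 × 4 = 84 books we could place exactly 4 in each, with no class reaching 5.
One more forces some class to hold 5, so 84 + 1 = 85.

85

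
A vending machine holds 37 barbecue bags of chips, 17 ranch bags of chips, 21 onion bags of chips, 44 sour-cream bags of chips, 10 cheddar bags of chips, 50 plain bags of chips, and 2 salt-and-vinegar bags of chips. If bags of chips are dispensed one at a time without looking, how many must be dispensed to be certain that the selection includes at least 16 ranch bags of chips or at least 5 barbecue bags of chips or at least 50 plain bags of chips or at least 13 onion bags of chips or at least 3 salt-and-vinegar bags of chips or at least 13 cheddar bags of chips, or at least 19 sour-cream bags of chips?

Each of the 7 flavors has its own threshold; avoid all of them simultaneously.
The worst case stops just short of every target: 4 barbecue, 15 ranch, 12 onion, 18 sour-cream, all 10 cheddar, 49 plain, 2 salt-and-vinegar — 4 + 15 + 12 + 18 + 10 + 49 + 2 = 110 bags of chips.
One more bag of chips must push some flavor to its target, so 110 + 1 = 111.

111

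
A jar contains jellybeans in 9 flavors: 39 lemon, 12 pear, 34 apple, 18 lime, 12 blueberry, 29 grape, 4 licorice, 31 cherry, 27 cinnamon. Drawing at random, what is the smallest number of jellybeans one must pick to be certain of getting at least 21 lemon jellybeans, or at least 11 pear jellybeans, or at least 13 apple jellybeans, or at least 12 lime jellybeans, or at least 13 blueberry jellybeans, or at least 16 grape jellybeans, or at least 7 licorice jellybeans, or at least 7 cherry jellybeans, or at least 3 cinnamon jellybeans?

The worst case stops just short of every target: 20 lemon, 10 pear, 12 apple, 11 lime, 12 blueberry, 15 grape, all 4 licorice, 6 cherry, 2 cinnamon — 20 + 10 + 12 + 11 + 12 + 15 + 4 + 6 + 2 = 92 jellybeans.
One more jellybean must push some flavor to its target, so 92 + 1 = 93.

93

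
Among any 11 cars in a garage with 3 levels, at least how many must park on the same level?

4

If each of the 3 levels held at most 3, the total would be at most 3 × 3 = 9 < 11, a contradiction.
So at least one holds ⌈11/3⌉ = 4.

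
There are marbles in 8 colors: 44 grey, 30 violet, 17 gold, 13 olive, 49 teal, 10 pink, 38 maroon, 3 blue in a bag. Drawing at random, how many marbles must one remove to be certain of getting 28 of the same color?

152

Treat the 8 colors as pigeonholes.
In the worst case we take at most 27 of each color, but all 17 gold, all 13 olive, all 10 pink, and all 3 blue (fewer than 27), giving 27 + 27 + 17 + 13 + 27 + 10 + 27 + 3 = 151.
One more marble then forces some color to 28, so 151 + 1 = 152.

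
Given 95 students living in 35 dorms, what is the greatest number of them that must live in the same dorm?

The 95 students fall into 35 dorms.
If each of the 35 dorms held at most 2, the total would be at most 35 × 2 = 70 < 95, a contradiction.
So at least one holds ⌈95/35⌉ = 3.

3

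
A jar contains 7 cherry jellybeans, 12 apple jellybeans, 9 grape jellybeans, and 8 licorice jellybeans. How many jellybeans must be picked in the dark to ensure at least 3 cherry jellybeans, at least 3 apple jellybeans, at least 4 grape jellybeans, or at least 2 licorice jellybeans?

The worst case stops just short of every target: 2 cherry, 2 apple, 3 grape, 1 licorice — 2 + 2 + 3 + 1 = 8 jellybeans.
One more jellybean must push some flavor to its target, so 8 + 1 = 9.

9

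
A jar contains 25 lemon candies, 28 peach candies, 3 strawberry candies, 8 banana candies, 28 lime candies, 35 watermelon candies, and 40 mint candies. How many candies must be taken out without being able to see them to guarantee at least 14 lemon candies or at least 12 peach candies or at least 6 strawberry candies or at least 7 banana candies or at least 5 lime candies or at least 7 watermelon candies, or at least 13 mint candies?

Each of the 7 flavors has its own threshold; avoid all of them simultaneously.
The worst case stops just short of every target: 13 lemon, 11 peach, all 3 strawberry, 6 banana, 4 lime, 6 watermelon, 12 mint — 13 + 11 + 3 + 6 + 4 + 6 + 12 = 55 candies.
One more candy must push some flavor to its target, so 55 + 1 = 56.

56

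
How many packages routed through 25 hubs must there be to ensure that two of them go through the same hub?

There are 25 hubs acting as pigeonholes.
With 25 packages we could place one in each, avoiding any repeat.
One more forces some class to hold 2, so 25 + 1 = 26.

26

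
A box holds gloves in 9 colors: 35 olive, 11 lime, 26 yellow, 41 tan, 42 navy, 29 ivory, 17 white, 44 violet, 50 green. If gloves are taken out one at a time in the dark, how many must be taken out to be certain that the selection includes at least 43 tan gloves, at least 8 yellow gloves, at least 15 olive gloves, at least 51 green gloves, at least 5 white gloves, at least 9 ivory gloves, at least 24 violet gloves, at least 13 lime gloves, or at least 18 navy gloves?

The worst case stops just short of every target: 14 olive, all 11 lime, 7 yellow, all 41 tan, 17 navy, 8 ivory, 4 white, 23 violet, 50 green — 14 + 11 + 7 + 41 + 17 + 8 + 4 + 23 + 50 = 175 gloves.
One more glove must push some color to its target, so 175 + 1 = 176.

176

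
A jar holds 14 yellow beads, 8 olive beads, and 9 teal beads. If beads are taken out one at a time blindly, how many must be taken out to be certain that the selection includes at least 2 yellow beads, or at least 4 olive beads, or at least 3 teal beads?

7

The worst case stops just short of every target: 1 yellow, 3 olive, 2 teal — 1 + 3 + 2 = 6 beads.
One more bead must push some color to its target, so 6 + 1 = 7.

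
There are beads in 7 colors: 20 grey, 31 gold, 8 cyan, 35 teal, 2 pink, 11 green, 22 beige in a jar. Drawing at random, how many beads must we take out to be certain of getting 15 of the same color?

78

Treat the 7 colors as pigeonholes.
In the worst case we take at most 14 of each color, but all 8 cyan, all 2 pink, and all 11 green (fewer than 14), giving 14 + 14 + 8 + 14 + 2 + 11 + 14 = 77.
One more bead then forces some color to 15, so 77 + 1 = 78.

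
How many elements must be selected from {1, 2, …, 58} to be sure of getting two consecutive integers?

Partition {1, …, 58} into 29 pairs: {1,2}, {3,4}, …, {57,58}.
Choosing 29 integers — say the 29 even numbers 2, 4, …, 58 — takes one from each pair and avoids the property.
Choosing 30 forces two into the same pair by pigeonhole, and those are consecutive. So 30.

30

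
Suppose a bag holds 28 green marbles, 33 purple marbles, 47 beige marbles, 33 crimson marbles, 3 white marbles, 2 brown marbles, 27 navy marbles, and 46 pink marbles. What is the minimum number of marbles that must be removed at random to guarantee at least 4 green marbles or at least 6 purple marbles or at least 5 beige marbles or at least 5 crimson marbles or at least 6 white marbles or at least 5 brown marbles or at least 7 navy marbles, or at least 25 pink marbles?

52

The worst case stops just short of every target: 3 green, 5 purple, 4 beige, 4 crimson, all 3 white, all 2 brown, 6 navy, 24 pink — 3 + 5 + 4 + 4 + 3 + 2 + 6 + 24 = 51 marbles.
One more marble must push some color to its target, so 51 + 1 = 52.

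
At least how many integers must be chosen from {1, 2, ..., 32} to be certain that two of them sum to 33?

17

Partition {1, …, 32} into 16 pairs: {1,32}, {2,31}, …, {16,17}.
Choosing 16 integers — say the integers 1 through 16 — takes one from each pair and avoids the property.
Choosing 17 forces two into the same pair by pigeonhole, and those sum to 33. So 17.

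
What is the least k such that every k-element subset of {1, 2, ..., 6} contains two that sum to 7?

4

Partition {1, …, 6} into 3 pairs: {1,6}, {2,5}, …, {3,4}.
Choosing 3 integers — say the integers 1 through 3 — takes one from each pair and avoids the property.
Choosing 4 forces two into the same pair by pigeonhole, and those sum to 7. So 4.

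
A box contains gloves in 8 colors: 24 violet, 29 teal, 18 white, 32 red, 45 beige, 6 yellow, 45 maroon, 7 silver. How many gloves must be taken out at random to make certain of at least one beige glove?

The worst case draws every non-beige glove first: 24 + 29 + 18 + 32 + 6 + 45 + 7 = 161.
The next draw is then forced to be beige, giving 161 + 1 = 162.

162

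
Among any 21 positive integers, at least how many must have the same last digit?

There are 10 possible last digits, which serve as the pigeonholes.
If each of the 10 possible last digits held at most 2, the total would be at most 10 × 2 = 20 < 21, a contradiction.
So at least one holds ⌈21/10⌉ = 3.

3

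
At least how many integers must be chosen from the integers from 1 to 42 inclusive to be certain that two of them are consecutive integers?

22

Partition {1, …, 42} into 21 pairs: {1,2}, {3,4}, …, {41,42}.
Choosing 21 integers — say the 21 even numbers 2, 4, …, 42 — takes one from each pair and avoids the property.
Choosing 22 forces two into the same pair by pigeonhole, and those are consecutive. So 22.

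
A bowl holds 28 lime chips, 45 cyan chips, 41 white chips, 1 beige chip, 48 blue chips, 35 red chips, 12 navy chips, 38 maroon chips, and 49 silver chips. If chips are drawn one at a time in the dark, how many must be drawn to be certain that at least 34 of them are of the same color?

240

In the worst case we take at most 33 of each color, but all 28 lime, all 1 beige, and all 12 navy (fewer than 33), giving 28 + 33 + 33 + 1 + 33 + 33 + 12 + 33 + 33 = 239.
One more chip then forces some color to 34, so 239 + 1 = 240.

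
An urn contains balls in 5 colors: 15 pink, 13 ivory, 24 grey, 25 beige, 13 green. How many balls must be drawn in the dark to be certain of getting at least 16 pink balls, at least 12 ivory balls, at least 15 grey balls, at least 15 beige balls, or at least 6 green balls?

60

The worst case stops just short of every target: 15 pink, 11 ivory, 14 grey, 14 beige, 5 green — 15 + 11 + 14 + 14 + 5 = 59 balls.
One more ball must push some color to its target, so 59 + 1 = 60.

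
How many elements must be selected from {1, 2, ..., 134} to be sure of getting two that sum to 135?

Partition {1, …, 134} into 67 pairs: {1,134}, {2,133}, …, {67,68}.
Choosing 67 integers — say the integers 1 through 67 — takes one from each pair and avoids the property.
Choosing 68 forces two into the same pair by pigeonhole, and those sum to 135. So 68.

68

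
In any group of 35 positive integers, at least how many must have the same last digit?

4

There are 10 possible last digits, which serve as the pigeonholes.
If each of the 10 possible last digits held at most 3, the total would be at most 10 × 3 = 30 < 35, a contradiction.
So at least one holds ⌈35/10⌉ = 4.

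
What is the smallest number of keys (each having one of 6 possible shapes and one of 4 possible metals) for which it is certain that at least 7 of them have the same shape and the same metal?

There are 6 × 4 = 24 (shape, metal) combinations acting as pigeonholes.
With 24 × 6 = 144 keys we could place exactly 6 in each, with no (shape, metal) pair reaching 7.
One more forces some (shape, metal) pair to hold 7, so 144 + 1 = 145.

145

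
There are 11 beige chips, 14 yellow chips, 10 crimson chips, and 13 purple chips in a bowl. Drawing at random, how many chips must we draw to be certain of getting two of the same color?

5

The worst case takes 1 chip of each color without reaching 2 of any: 4 × 1 = 4.
The next chip must bring some color to 2, so 4 + 1 = 5.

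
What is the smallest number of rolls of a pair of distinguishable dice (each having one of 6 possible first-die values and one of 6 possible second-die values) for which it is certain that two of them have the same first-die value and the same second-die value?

There are 6 × 6 = 36 (first-die value, second-die value) combinations acting as pigeonholes.
With 36 rolls of a pair of distinguishable dice we could place one in each, avoiding any repeat.
One more forces some (first-die value, second-die value) pair to hold 2, so 36 + 1 = 37.

37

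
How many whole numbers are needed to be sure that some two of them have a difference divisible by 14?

Two integers differ by a multiple of 14 exactly when they share a remainder mod 14.
There are 14 residue classes mod 14, so 14 integers can all lie in distinct classes.
One more integer must repeat a residue, giving a difference divisible by 14. So n = 14 + 1 = 15.

15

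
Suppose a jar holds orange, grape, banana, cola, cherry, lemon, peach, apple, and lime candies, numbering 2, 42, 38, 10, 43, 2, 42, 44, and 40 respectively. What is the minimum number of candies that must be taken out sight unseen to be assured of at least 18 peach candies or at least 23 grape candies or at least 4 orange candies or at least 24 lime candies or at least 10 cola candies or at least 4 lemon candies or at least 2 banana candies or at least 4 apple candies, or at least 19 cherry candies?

98

The worst case stops just short of every target: all 2 orange, 22 grape, 1 banana, 9 cola, 18 cherry, all 2 lemon, 17 peach, 3 apple, 23 lime — 2 + 22 + 1 + 9 + 18 + 2 + 17 + 3 + 23 = 97 candies.
One more candy must push some flavor to its target, so 97 + 1 = 98.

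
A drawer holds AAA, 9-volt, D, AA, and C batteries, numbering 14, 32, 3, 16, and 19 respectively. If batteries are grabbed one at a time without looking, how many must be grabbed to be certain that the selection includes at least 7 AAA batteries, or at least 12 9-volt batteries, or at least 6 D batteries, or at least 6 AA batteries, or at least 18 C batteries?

43

Each of the 5 types has its own threshold; avoid all of them simultaneously.
The worst case stops just short of every target: 6 AAA, 11 9-volt, all 3 D, 5 AA, 17 C — 6 + 11 + 3 + 5 + 17 = 42 batteries.
One more battery must push some type to its target, so 42 + 1 = 43.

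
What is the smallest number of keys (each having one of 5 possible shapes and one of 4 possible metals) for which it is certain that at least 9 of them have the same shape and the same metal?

There are 5 × 4 = 20 (shape, metal) combinations acting as pigeonholes.
With 20 × 8 = 160 keys we could place exactly 8 in each, with no (shape, metal) pair reaching 9.
One more forces some (shape, metal) pair to hold 9, so 160 + 1 = 161.

161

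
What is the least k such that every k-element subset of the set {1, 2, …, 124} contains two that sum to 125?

Partition {1, …, 124} into 62 pairs: {1,124}, {2,123}, …, {62,63}.
Choosing 62 integers — say the integers 1 through 62 — takes one from each pair and avoids the property.
Choosing 63 forces two into the same pair by pigeonhole, and those sum to 125. So 63.

63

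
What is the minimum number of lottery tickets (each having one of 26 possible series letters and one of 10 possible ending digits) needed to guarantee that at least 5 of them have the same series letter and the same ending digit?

1041

There are 26 × 10 = 260 (series letter, ending digit) combinations acting as pigeonholes.
With 260 × 4 = 1040 lottery tickets we could place exactly 4 in each, with no (series letter, ending digit) pair reaching 5.
One more forces some (series letter, ending digit) pair to hold 5, so 1040 + 1 = 1041.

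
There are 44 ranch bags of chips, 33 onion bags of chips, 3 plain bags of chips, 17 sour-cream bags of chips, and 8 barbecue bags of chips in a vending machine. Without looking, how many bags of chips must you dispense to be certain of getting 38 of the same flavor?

Treat the 5 flavors as pigeonholes.
In the worst case we take at most 37 of each flavor, but all 33 onion, all 3 plain, all 17 sour-cream, and all 8 barbecue (fewer than 37), giving 37 + 33 + 3 + 17 + 8 = 98.
One more bag of chips then forces some flavor to 38, so 98 + 1 = 99.

99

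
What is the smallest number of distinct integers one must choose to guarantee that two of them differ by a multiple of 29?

Two integers differ by a multiple of 29 exactly when they share a remainder mod 29.
There are 29 residue classes mod 29, so 29 integers can all lie in distinct classes.
One more integer must repeat a residue, giving a difference divisible by 29. So n = 29 + 1 = 30.

30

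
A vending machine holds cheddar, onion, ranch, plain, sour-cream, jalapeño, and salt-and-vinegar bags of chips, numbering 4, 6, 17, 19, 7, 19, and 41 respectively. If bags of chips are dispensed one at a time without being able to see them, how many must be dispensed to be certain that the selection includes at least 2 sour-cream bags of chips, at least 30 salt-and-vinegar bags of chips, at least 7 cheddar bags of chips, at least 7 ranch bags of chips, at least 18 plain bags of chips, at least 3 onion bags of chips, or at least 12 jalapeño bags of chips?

Each of the 7 flavors has its own threshold; avoid all of them simultaneously.
The worst case stops just short of every target: all 4 cheddar, 2 onion, 6 ranch, 17 plain, 1 sour-cream, 11 jalapeño, 29 salt-and-vinegar — 4 + 2 + 6 + 17 + 1 + 11 + 29 = 70 bags of chips.
One more bag of chips must push some flavor to its target, so 70 + 1 = 71.

71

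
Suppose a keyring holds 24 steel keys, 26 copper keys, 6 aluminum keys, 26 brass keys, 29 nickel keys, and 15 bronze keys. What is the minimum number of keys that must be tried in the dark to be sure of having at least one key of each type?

121

The hardest type to obtain is aluminum: we could draw every other key first — 126 − 6 = 120 keys — without a single aluminum one.
The next draw must be aluminum, so 120 + 1 = 121.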